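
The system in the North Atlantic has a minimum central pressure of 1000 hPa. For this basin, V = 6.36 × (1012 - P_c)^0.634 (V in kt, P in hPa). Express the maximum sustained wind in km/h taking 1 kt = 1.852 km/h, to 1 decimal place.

56.9 km/h

ΔP = 1012 − 1000 = 12 hPa.
V ≈ 6.36 × 12^0.634 = 6.36 × 4.833 ≈ 30.737 kt.
30.737 × 1.852 ≈ 56.92 km/h → 56.9 km/h.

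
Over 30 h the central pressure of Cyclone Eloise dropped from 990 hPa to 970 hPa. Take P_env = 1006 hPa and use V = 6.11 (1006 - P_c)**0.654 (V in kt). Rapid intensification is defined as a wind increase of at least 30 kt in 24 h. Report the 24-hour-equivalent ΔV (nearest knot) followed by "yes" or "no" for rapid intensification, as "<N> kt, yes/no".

21 kt, no

V₁: ΔP = 16, V ≈ 6.11 × 16^0.654 ≈ 37.46 kt.
V₂: ΔP = 36, V ≈ 6.11 × 36^0.654 ≈ 63.66 kt.
ΔV over 30 h = 26.20 kt → 24 h equivalent = 26.20 × 24/30 ≈ 20.96 kt.
21 kt < 30 kt ⇒ not rapid intensification.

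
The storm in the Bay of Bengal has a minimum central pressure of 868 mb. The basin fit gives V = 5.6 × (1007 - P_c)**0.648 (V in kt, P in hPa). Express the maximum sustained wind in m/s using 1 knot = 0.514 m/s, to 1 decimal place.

ΔP = 1007 − 868 = 139 mb.
V ≈ 5.6 × 139^0.648 = 5.6 × 24.472 ≈ 137.045 kt.
137.045 × 0.514 ≈ 70.44 m/s → 70.4 m/s.

70.4 m/s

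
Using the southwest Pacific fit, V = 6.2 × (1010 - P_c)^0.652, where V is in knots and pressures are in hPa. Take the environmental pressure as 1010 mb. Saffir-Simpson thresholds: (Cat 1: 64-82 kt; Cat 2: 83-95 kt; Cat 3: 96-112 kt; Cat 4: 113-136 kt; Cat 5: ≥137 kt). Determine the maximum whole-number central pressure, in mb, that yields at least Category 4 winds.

Category 4 begins at V = 113 kt.
Required ΔP = (113/6.2)^(1/0.652) = 18.226^1.534 ≈ 85.82 mb.
P_c ≤ 1010 − 85.82 = 924.18, so the highest integer P_c is 924 mb.

924 mb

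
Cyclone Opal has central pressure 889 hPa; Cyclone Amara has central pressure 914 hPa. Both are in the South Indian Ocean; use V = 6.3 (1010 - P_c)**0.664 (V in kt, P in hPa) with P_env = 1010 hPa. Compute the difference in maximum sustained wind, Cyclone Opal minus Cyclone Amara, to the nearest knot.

22 kt

Cyclone Opal: ΔP = 121; V ≈ 6.3 × 121^0.664 ≈ 152.16 kt.
Cyclone Amara: ΔP = 96; V ≈ 6.3 × 96^0.664 ≈ 130.49 kt.
Difference ≈ 152.16 − 130.49 = 21.67 → 22 kt.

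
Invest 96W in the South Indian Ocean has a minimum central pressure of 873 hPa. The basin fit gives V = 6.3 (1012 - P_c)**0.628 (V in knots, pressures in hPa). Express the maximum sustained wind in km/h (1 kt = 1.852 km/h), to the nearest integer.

ΔP = 1012 − 873 = 139 hPa.
V ≈ 6.3 × 139^0.628 = 6.3 × 22.172 ≈ 139.686 kt.
139.686 × 1.852 ≈ 258.70 km/h → 259 km/h.

259 km/h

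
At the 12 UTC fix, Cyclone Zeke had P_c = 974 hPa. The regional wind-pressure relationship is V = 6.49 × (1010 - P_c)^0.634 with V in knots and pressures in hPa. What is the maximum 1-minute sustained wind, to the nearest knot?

ΔP = 1010 − 974 = 36 hPa.
36^0.634 ≈ 9.698.
V ≈ 6.49 × 9.698 ≈ 62.9 kt.

63 kt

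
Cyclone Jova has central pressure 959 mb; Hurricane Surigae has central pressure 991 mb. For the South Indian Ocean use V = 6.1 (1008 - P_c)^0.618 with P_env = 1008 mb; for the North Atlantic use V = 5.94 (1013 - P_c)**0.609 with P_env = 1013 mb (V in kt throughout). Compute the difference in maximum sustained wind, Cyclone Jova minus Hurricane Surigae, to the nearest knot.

Cyclone Jova: ΔP = 49; V ≈ 6.1 × 49^0.618 ≈ 67.59 kt.
Hurricane Surigae: ΔP = 22; V ≈ 5.94 × 22^0.609 ≈ 39.02 kt.
Difference ≈ 67.59 − 39.02 = 28.57 → 29 kt.

29 kt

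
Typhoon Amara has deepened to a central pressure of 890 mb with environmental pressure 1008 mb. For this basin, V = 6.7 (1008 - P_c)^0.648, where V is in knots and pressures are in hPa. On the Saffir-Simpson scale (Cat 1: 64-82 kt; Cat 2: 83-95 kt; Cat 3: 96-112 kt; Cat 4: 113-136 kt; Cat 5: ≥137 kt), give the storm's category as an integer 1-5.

ΔP = 1008 − 890 = 118 mb.
V ≈ 6.7 × 118^0.648 = 6.7 × 22.01 ≈ 147 kt.
147 kt falls in the Category 5 band.

5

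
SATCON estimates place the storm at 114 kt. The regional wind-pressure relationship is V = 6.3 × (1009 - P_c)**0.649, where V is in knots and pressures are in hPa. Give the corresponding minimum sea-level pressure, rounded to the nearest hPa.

ΔP = (V / 6.3)^(1/0.649) = (114/6.3)^1.541.
114/6.3 = 18.095; 18.095^1.541 ≈ 86.64 hPa.
P_c = 1009 − 86.64 = 922.36 ≈ 922 hPa.

922 hPa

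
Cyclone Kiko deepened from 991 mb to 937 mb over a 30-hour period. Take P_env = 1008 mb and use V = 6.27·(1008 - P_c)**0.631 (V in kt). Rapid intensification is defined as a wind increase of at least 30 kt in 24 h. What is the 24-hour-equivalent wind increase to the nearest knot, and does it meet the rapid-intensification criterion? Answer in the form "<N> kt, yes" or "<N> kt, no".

V₁: ΔP = 17, V ≈ 6.27 × 17^0.631 ≈ 37.47 kt.
V₂: ΔP = 71, V ≈ 6.27 × 71^0.631 ≈ 92.34 kt.
ΔV over 30 h = 54.87 kt → 24 h equivalent = 54.87 × 24/30 ≈ 43.90 kt.
44 kt ≥ 30 kt ⇒ rapid intensification.

44 kt, yes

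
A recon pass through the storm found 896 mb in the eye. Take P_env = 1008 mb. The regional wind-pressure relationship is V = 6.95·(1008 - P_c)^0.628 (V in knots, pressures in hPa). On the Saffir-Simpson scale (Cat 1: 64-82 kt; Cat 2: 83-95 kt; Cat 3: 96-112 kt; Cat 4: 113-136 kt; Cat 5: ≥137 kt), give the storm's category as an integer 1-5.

4

ΔP = 1008 − 896 = 112 mb.
V ≈ 6.95 × 112^0.628 = 6.95 × 19.36 ≈ 135 kt.
135 kt falls in the Category 4 band.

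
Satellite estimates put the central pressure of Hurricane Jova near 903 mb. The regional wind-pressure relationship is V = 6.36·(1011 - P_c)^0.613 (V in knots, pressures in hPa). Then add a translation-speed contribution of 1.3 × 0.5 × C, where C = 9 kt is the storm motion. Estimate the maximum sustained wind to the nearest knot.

118 kt

ΔP = 1011 − 903 = 108 mb.
108^0.613 ≈ 17.640.
V ≈ 6.36 × 17.640 ≈ 112.2 kt.
Translation term: 1.3 × 0.5 × 9 = 5.85 kt.
Corrected V ≈ 118.05 kt → 118 kt.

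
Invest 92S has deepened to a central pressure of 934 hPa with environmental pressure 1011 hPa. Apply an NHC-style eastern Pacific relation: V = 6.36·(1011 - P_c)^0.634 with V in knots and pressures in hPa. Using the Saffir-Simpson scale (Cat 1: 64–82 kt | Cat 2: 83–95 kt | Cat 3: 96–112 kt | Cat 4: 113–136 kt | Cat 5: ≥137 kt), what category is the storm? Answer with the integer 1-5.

ΔP = 1011 − 934 = 77 hPa.
V ≈ 6.36 × 77^0.634 = 6.36 × 15.70 ≈ 100 kt.
100 kt falls in the Category 3 band.

3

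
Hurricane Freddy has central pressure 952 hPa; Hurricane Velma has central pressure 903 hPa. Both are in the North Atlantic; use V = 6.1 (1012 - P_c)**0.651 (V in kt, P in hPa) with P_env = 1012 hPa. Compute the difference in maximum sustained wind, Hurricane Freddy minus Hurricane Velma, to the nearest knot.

Hurricane Freddy: ΔP = 60; V ≈ 6.1 × 60^0.651 ≈ 87.68 kt.
Hurricane Velma: ΔP = 109; V ≈ 6.1 × 109^0.651 ≈ 129.33 kt.
Difference ≈ 87.68 − 129.33 = -41.65 → -42 kt.

-42 kt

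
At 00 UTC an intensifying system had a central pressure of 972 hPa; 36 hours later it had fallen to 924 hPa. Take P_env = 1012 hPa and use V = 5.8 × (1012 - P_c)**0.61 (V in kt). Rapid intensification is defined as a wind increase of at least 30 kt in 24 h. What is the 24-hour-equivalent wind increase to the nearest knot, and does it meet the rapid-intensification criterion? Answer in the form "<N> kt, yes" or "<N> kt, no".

V₁: ΔP = 40, V ≈ 5.8 × 40^0.61 ≈ 55.04 kt.
V₂: ΔP = 88, V ≈ 5.8 × 88^0.61 ≈ 89.04 kt.
ΔV over 36 h = 34.00 kt → 24 h equivalent = 34.00 × 24/36 ≈ 22.67 kt.
23 kt < 30 kt ⇒ not rapid intensification.

23 kt, no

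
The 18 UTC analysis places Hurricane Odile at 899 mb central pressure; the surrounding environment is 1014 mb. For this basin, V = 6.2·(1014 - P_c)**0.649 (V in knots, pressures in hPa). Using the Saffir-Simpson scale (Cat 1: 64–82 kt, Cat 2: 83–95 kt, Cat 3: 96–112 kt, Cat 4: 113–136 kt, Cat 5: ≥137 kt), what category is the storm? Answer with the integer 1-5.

ΔP = 1014 − 899 = 115 mb.
V ≈ 6.2 × 115^0.649 = 6.2 × 21.75 ≈ 135 kt.
135 kt falls in the Category 4 band.

4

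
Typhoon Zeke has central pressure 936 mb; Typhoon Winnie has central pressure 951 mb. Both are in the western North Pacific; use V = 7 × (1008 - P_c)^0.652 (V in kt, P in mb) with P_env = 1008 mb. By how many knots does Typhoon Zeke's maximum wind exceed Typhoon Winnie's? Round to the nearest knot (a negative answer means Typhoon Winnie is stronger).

16 kt

Typhoon Zeke: ΔP = 72; V ≈ 7 × 72^0.652 ≈ 113.78 kt.
Typhoon Winnie: ΔP = 57; V ≈ 7 × 57^0.652 ≈ 97.71 kt.
Difference ≈ 113.78 − 97.71 = 16.07 → 16 kt.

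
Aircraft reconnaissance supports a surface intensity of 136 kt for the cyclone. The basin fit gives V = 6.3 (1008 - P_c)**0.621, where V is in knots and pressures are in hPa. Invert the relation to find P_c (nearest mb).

867 mb

ΔP = (V / 6.3)^(1/0.621) = (136/6.3)^1.610.
136/6.3 = 21.587; 21.587^1.610 ≈ 140.76 mb.
P_c = 1008 − 140.76 = 867.24 ≈ 867 mb.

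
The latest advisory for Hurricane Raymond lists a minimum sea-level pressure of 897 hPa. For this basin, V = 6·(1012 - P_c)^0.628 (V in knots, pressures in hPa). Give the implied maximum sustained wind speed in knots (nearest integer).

ΔP = 1012 − 897 = 115 hPa.
115^0.628 ≈ 19.684.
V ≈ 6 × 19.684 ≈ 118.1 kt.

118 kt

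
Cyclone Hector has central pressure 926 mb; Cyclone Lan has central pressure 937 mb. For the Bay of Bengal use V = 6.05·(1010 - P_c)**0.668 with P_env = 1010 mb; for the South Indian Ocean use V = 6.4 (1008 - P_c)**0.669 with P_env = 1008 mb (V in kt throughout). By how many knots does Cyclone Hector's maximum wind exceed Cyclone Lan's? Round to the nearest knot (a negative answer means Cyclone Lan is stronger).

6 kt

Cyclone Hector: ΔP = 84; V ≈ 6.05 × 84^0.668 ≈ 116.73 kt.
Cyclone Lan: ΔP = 71; V ≈ 6.4 × 71^0.669 ≈ 110.83 kt.
Difference ≈ 116.73 − 110.83 = 5.90 → 6 kt.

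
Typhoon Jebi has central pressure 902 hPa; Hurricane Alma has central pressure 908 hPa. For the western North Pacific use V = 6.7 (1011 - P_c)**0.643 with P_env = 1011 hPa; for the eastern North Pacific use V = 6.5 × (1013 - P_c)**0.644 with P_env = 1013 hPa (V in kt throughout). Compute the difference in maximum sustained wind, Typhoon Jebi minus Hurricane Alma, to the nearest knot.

Typhoon Jebi: ΔP = 109; V ≈ 6.7 × 109^0.643 ≈ 136.82 kt.
Hurricane Alma: ΔP = 105; V ≈ 6.5 × 105^0.644 ≈ 130.18 kt.
Difference ≈ 136.82 − 130.18 = 6.64 → 7 kt.

7 kt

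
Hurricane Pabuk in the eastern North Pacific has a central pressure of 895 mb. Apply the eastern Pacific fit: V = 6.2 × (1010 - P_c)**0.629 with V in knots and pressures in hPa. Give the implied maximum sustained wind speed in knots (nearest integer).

ΔP = 1010 − 895 = 115 mb.
115^0.629 ≈ 19.778.
V ≈ 6.2 × 19.778 ≈ 122.6 kt.

123 kt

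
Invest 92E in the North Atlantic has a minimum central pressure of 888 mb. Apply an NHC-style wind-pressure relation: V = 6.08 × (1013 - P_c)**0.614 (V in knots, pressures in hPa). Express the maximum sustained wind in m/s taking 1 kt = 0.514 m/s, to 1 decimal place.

60.6 m/s

ΔP = 1013 − 888 = 125 mb.
V ≈ 6.08 × 125^0.614 = 6.08 × 19.387 ≈ 117.871 kt.
117.871 × 0.514 ≈ 60.59 m/s → 60.6 m/s.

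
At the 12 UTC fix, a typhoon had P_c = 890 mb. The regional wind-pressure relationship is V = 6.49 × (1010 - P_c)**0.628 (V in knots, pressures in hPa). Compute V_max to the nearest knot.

ΔP = 1010 − 890 = 120 mb.
120^0.628 ≈ 20.217.
V ≈ 6.49 × 20.217 ≈ 131.2 kt.

131 kt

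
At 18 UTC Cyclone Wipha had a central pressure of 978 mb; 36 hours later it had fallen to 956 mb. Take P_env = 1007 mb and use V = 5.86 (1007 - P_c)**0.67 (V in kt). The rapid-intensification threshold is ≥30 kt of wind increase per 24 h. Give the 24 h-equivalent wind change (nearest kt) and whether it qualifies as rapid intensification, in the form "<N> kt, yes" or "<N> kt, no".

17 kt, no

V₁: ΔP = 29, V ≈ 5.86 × 29^0.67 ≈ 55.94 kt.
V₂: ΔP = 51, V ≈ 5.86 × 51^0.67 ≈ 81.65 kt.
ΔV over 36 h = 25.71 kt → 24 h equivalent = 25.71 × 24/36 ≈ 17.14 kt.
17 kt < 30 kt ⇒ not rapid intensification.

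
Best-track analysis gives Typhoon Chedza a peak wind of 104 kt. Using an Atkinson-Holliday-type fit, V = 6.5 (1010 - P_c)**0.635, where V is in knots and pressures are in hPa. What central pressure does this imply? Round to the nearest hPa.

931 hPa

ΔP = (V / 6.5)^(1/0.635) = (104/6.5)^1.575.
104/6.5 = 16.000; 16.000^1.575 ≈ 78.75 hPa.
P_c = 1010 − 78.75 = 931.25 ≈ 931 hPa.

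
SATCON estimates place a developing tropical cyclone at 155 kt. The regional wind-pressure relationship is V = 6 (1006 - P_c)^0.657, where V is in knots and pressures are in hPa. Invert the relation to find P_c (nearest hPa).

865 hPa

ΔP = (V / 6)^(1/0.657) = (155/6)^1.522.
155/6 = 25.833; 25.833^1.522 ≈ 141.07 hPa.
P_c = 1006 − 141.07 = 864.93 ≈ 865 hPa.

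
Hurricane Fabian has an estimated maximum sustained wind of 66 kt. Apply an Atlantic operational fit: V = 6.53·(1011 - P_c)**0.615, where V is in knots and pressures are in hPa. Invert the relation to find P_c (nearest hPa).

ΔP = (V / 6.53)^(1/0.615) = (66/6.53)^1.626.
66/6.53 = 10.107; 10.107^1.626 ≈ 43.01 hPa.
P_c = 1011 − 43.01 = 967.99 ≈ 968 hPa.

968 hPa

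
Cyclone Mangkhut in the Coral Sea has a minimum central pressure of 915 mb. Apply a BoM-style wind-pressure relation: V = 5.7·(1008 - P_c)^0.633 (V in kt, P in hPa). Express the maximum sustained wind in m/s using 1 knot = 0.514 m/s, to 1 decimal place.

51.6 m/s

ΔP = 1008 − 915 = 93 mb.
V ≈ 5.7 × 93^0.633 = 5.7 × 17.622 ≈ 100.444 kt.
100.444 × 0.514 ≈ 51.63 m/s → 51.6 m/s.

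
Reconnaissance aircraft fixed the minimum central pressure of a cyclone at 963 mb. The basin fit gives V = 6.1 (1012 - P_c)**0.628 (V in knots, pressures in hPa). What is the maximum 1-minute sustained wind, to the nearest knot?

ΔP = 1012 − 963 = 49 mb.
49^0.628 ≈ 11.520.
V ≈ 6.1 × 11.520 ≈ 70.3 kt.

70 kt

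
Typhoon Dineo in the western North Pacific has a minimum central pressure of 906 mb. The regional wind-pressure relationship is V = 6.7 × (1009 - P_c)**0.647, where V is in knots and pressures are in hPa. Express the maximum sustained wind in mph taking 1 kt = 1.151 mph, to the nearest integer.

ΔP = 1009 − 906 = 103 mb.
V ≈ 6.7 × 103^0.647 = 6.7 × 20.059 ≈ 134.394 kt.
134.394 × 1.151 ≈ 154.69 mph → 155 mph.

155 mph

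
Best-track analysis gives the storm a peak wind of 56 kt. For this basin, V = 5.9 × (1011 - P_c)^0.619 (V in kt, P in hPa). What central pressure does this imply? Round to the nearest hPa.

ΔP = (V / 5.9)^(1/0.619) = (56/5.9)^1.616.
56/5.9 = 9.492; 9.492^1.616 ≈ 37.92 hPa.
P_c = 1011 − 37.92 = 973.08 ≈ 973 hPa.

973 hPa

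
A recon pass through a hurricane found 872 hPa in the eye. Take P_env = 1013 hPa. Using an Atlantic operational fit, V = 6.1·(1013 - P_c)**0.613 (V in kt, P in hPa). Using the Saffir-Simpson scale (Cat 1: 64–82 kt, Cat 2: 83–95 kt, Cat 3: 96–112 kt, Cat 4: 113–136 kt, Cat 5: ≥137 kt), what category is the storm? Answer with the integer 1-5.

ΔP = 1013 − 872 = 141 hPa.
V ≈ 6.1 × 141^0.613 = 6.1 × 20.77 ≈ 127 kt.
127 kt falls in the Category 4 band.

4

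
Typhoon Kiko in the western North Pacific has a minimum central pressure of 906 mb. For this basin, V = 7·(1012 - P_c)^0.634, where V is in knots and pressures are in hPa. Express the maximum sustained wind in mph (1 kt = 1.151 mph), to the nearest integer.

ΔP = 1012 − 906 = 106 mb.
V ≈ 7 × 106^0.634 = 7 × 19.233 ≈ 134.630 kt.
134.630 × 1.151 ≈ 154.96 mph → 155 mph.

155 mph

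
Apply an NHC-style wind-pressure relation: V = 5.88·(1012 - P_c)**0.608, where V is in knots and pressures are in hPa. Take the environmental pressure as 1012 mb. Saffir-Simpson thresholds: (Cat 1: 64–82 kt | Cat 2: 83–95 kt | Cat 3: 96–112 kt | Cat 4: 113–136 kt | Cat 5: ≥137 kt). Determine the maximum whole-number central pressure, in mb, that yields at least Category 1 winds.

Category 1 begins at V = 64 kt.
Required ΔP = (64/5.88)^(1/0.608) = 10.884^1.645 ≈ 50.73 mb.
P_c ≤ 1012 − 50.73 = 961.27, so the highest integer P_c is 961 mb.

961 mb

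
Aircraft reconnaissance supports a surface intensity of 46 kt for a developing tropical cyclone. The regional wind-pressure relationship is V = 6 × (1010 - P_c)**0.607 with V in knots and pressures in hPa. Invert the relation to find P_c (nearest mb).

ΔP = (V / 6)^(1/0.607) = (46/6)^1.647.
46/6 = 7.667; 7.667^1.647 ≈ 28.66 mb.
P_c = 1010 − 28.66 = 981.34 ≈ 981 mb.

981 mb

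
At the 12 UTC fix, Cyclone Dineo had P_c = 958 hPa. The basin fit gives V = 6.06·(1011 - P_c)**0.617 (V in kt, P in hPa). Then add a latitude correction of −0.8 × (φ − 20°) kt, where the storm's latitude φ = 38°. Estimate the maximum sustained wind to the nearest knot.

ΔP = 1011 − 958 = 53 hPa.
53^0.617 ≈ 11.585.
V ≈ 6.06 × 11.585 ≈ 70.2 kt.
Latitude correction: −0.8 × (38 − 20) = -14.4 kt.
Corrected V ≈ 55.8 kt → 56 kt.

56 kt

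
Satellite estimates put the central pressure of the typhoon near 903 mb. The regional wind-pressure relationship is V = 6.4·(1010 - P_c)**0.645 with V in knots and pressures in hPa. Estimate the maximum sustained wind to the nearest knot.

ΔP = 1010 − 903 = 107 mb.
107^0.645 ≈ 20.368.
V ≈ 6.4 × 20.368 ≈ 130.4 kt.

130 kt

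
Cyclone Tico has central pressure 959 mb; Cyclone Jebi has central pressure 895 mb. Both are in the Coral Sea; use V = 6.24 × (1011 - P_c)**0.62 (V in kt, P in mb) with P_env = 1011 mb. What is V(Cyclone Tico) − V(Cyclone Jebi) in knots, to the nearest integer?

Cyclone Tico: ΔP = 52; V ≈ 6.24 × 52^0.62 ≈ 72.29 kt.
Cyclone Jebi: ΔP = 116; V ≈ 6.24 × 116^0.62 ≈ 118.89 kt.
Difference ≈ 72.29 − 118.89 = -46.60 → -47 kt.

-47 kt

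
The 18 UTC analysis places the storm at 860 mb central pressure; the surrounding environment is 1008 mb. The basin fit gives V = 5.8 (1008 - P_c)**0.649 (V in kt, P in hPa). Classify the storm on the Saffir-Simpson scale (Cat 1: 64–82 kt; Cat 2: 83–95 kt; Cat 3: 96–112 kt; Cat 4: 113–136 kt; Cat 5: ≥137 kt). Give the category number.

ΔP = 1008 − 860 = 148 mb.
V ≈ 5.8 × 148^0.649 = 5.8 × 25.62 ≈ 149 kt.
149 kt falls in the Category 5 band.

5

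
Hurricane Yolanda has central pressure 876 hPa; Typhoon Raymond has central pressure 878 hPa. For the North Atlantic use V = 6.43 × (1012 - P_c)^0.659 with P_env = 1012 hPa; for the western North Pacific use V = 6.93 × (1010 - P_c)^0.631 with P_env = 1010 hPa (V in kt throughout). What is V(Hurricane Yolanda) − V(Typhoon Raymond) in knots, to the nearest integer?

13 kt

Hurricane Yolanda: ΔP = 136; V ≈ 6.43 × 136^0.659 ≈ 163.76 kt.
Typhoon Raymond: ΔP = 132; V ≈ 6.93 × 132^0.631 ≈ 150.94 kt.
Difference ≈ 163.76 − 150.94 = 12.82 → 13 kt.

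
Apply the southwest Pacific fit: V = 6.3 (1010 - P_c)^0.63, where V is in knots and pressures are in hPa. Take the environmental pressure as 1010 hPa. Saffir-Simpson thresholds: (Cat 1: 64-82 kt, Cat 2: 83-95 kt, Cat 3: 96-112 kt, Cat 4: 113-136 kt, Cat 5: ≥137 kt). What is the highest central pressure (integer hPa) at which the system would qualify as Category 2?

950 hPa

Category 2 begins at V = 83 kt.
Required ΔP = (83/6.3)^(1/0.63) = 13.175^1.587 ≈ 59.89 hPa.
P_c ≤ 1010 − 59.89 = 950.11, so the highest integer P_c is 950 hPa.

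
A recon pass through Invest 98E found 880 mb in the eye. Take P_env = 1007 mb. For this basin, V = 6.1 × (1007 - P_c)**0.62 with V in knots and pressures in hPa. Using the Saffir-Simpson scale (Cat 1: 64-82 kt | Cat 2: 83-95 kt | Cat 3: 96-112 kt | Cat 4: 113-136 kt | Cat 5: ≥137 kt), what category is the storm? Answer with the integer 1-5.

ΔP = 1007 − 880 = 127 mb.
V ≈ 6.1 × 127^0.62 = 6.1 × 20.15 ≈ 123 kt.
123 kt falls in the Category 4 band.

4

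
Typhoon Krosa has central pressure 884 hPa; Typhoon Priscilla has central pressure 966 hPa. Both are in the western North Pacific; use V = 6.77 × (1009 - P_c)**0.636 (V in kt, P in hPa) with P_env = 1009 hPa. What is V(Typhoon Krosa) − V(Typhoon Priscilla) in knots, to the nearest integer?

Typhoon Krosa: ΔP = 125; V ≈ 6.77 × 125^0.636 ≈ 145.96 kt.
Typhoon Priscilla: ΔP = 43; V ≈ 6.77 × 43^0.636 ≈ 74.04 kt.
Difference ≈ 145.96 − 74.04 = 71.92 → 72 kt.

72 kt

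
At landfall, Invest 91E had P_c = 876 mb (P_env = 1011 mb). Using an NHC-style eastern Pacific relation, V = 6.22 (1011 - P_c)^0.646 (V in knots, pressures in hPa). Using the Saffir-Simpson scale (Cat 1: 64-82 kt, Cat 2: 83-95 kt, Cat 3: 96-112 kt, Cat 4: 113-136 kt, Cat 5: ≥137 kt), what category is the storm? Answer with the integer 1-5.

ΔP = 1011 − 876 = 135 mb.
V ≈ 6.22 × 135^0.646 = 6.22 × 23.78 ≈ 148 kt.
148 kt falls in the Category 5 band.

5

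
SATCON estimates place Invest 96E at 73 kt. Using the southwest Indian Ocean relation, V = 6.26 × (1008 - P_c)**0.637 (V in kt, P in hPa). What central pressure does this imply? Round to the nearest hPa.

ΔP = (V / 6.26)^(1/0.637) = (73/6.26)^1.570.
73/6.26 = 11.661; 11.661^1.570 ≈ 47.28 hPa.
P_c = 1008 − 47.28 = 960.72 ≈ 961 hPa.

961 hPa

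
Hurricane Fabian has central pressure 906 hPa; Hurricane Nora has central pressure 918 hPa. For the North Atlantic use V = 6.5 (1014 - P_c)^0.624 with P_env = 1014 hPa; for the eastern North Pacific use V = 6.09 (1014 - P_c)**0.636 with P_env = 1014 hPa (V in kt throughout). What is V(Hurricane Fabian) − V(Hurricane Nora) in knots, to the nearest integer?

Hurricane Fabian: ΔP = 108; V ≈ 6.5 × 108^0.624 ≈ 120.72 kt.
Hurricane Nora: ΔP = 96; V ≈ 6.09 × 96^0.636 ≈ 111.00 kt.
Difference ≈ 120.72 − 111.00 = 9.72 → 10 kt.

10 kt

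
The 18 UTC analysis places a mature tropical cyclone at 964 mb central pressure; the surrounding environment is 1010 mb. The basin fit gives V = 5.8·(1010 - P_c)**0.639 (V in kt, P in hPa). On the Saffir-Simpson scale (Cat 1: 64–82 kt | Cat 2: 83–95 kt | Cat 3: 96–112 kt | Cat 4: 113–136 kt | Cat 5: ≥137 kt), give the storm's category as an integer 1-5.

1

ΔP = 1010 − 964 = 46 mb.
V ≈ 5.8 × 46^0.639 = 5.8 × 11.55 ≈ 67 kt.
67 kt falls in the Category 1 band.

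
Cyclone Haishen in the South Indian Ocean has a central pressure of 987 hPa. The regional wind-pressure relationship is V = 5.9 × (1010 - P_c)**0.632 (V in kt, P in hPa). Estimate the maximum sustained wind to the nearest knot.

43 kt

ΔP = 1010 − 987 = 23 hPa.
23^0.632 ≈ 7.255.
V ≈ 5.9 × 7.255 ≈ 42.8 kt.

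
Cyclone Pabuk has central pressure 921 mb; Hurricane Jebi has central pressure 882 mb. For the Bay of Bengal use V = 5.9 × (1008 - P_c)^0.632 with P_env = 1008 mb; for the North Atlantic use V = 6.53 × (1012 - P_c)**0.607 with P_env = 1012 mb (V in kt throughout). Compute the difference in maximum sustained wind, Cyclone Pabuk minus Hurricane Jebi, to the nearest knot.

Cyclone Pabuk: ΔP = 87; V ≈ 5.9 × 87^0.632 ≈ 99.23 kt.
Hurricane Jebi: ΔP = 130; V ≈ 6.53 × 130^0.607 ≈ 125.34 kt.
Difference ≈ 99.23 − 125.34 = -26.11 → -26 kt.

-26 kt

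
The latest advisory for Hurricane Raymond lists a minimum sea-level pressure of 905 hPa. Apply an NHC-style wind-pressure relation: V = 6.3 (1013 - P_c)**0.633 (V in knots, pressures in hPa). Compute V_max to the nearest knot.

122 kt

ΔP = 1013 − 905 = 108 hPa.
108^0.633 ≈ 19.371.
V ≈ 6.3 × 19.371 ≈ 122.0 kt.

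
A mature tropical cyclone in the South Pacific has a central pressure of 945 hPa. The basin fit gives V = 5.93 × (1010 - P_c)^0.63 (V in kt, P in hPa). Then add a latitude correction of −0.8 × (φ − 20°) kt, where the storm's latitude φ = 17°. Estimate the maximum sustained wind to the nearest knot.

ΔP = 1010 − 945 = 65 hPa.
65^0.63 ≈ 13.872.
V ≈ 5.93 × 13.872 ≈ 82.3 kt.
Latitude correction: −0.8 × (17 − 20) = 2.4 kt.
Corrected V ≈ 84.7 kt → 85 kt.

85 kt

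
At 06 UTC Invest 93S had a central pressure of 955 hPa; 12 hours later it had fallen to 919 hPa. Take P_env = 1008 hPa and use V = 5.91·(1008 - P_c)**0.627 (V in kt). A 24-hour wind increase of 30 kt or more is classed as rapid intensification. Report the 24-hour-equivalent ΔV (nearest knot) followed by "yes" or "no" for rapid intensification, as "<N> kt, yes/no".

55 kt, yes

V₁: ΔP = 53, V ≈ 5.91 × 53^0.627 ≈ 71.24 kt.
V₂: ΔP = 89, V ≈ 5.91 × 89^0.627 ≈ 98.60 kt.
ΔV over 12 h = 27.36 kt → 24 h equivalent = 27.36 × 24/12 ≈ 54.72 kt.
55 kt ≥ 30 kt ⇒ rapid intensification.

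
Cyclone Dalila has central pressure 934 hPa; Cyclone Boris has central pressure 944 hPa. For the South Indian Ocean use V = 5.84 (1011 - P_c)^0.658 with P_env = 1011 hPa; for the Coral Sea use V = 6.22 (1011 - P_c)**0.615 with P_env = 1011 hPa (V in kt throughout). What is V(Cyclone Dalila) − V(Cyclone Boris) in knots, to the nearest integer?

19 kt

Cyclone Dalila: ΔP = 77; V ≈ 5.84 × 77^0.658 ≈ 101.79 kt.
Cyclone Boris: ΔP = 67; V ≈ 6.22 × 67^0.615 ≈ 82.57 kt.
Difference ≈ 101.79 − 82.57 = 19.22 → 19 kt.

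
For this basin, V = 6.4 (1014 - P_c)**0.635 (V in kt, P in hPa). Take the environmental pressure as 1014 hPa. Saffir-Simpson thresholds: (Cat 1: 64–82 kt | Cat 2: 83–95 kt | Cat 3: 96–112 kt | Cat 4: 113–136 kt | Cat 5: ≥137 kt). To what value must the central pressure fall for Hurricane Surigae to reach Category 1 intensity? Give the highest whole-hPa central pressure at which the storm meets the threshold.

976 hPa

Category 1 begins at V = 64 kt.
Required ΔP = (64/6.4)^(1/0.635) = 10.000^1.575 ≈ 37.57 hPa.
P_c ≤ 1014 − 37.57 = 976.43, so the highest integer P_c is 976 hPa.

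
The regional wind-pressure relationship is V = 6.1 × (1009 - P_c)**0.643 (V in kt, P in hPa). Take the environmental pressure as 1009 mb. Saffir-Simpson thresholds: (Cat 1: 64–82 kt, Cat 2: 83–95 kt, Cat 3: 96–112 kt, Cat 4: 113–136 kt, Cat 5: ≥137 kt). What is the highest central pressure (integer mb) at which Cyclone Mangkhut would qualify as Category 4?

Category 4 begins at V = 113 kt.
Required ΔP = (113/6.1)^(1/0.643) = 18.525^1.555 ≈ 93.67 mb.
P_c ≤ 1009 − 93.67 = 915.33, so the highest integer P_c is 915 mb.

915 mb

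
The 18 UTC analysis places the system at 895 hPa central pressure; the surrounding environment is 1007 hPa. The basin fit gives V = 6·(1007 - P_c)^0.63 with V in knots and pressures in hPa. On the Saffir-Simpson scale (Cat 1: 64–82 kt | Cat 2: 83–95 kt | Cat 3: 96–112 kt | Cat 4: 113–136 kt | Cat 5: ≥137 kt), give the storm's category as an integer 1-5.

ΔP = 1007 − 895 = 112 hPa.
V ≈ 6 × 112^0.63 = 6 × 19.54 ≈ 117 kt.
117 kt falls in the Category 4 band.

4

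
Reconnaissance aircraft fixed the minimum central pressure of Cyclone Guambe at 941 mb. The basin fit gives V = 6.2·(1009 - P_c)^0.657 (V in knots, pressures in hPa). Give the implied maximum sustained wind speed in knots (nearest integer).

99 kt

ΔP = 1009 − 941 = 68 mb.
68^0.657 ≈ 15.994.
V ≈ 6.2 × 15.994 ≈ 99.2 kt.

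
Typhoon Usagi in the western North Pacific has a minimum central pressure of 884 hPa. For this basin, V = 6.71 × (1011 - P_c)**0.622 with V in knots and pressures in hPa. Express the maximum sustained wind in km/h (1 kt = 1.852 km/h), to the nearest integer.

ΔP = 1011 − 884 = 127 hPa.
V ≈ 6.71 × 127^0.622 = 6.71 × 20.350 ≈ 136.549 kt.
136.549 × 1.852 ≈ 252.89 km/h → 253 km/h.

253 km/h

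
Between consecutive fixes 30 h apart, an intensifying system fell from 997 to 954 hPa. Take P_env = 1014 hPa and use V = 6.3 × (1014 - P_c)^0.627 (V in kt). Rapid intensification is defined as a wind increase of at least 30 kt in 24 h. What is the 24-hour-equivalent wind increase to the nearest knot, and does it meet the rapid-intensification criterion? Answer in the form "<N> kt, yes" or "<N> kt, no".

V₁: ΔP = 17, V ≈ 6.3 × 17^0.627 ≈ 37.22 kt.
V₂: ΔP = 60, V ≈ 6.3 × 60^0.627 ≈ 82.08 kt.
ΔV over 30 h = 44.86 kt → 24 h equivalent = 44.86 × 24/30 ≈ 35.89 kt.
36 kt ≥ 30 kt ⇒ rapid intensification.

36 kt, yes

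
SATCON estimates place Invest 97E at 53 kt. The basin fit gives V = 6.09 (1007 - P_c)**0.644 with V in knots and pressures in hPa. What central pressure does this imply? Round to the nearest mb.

ΔP = (V / 6.09)^(1/0.644) = (53/6.09)^1.553.
53/6.09 = 8.703; 8.703^1.553 ≈ 28.78 mb.
P_c = 1007 − 28.78 = 978.22 ≈ 978 mb.

978 mb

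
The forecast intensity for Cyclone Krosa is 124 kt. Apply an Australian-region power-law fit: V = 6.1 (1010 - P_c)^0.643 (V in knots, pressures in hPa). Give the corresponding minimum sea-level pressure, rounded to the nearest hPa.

902 hPa

ΔP = (V / 6.1)^(1/0.643) = (124/6.1)^1.555.
124/6.1 = 20.328; 20.328^1.555 ≈ 108.23 hPa.
P_c = 1010 − 108.23 = 901.77 ≈ 902 hPa.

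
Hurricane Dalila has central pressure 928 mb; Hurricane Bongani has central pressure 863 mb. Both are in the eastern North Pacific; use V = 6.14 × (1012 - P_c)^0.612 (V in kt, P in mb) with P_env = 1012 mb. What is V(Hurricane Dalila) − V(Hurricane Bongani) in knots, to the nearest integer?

Hurricane Dalila: ΔP = 84; V ≈ 6.14 × 84^0.612 ≈ 92.43 kt.
Hurricane Bongani: ΔP = 149; V ≈ 6.14 × 149^0.612 ≈ 131.27 kt.
Difference ≈ 92.43 − 131.27 = -38.84 → -39 kt.

-39 kt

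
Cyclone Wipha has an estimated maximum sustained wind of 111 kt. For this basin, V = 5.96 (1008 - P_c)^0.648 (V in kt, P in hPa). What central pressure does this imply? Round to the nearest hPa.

ΔP = (V / 5.96)^(1/0.648) = (111/5.96)^1.543.
111/5.96 = 18.624; 18.624^1.543 ≈ 91.20 hPa.
P_c = 1008 − 91.20 = 916.80 ≈ 917 hPa.

917 hPa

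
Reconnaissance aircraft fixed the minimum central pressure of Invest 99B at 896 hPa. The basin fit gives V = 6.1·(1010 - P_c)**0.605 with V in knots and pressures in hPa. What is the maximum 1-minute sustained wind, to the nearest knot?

ΔP = 1010 − 896 = 114 hPa.
114^0.605 ≈ 17.556.
V ≈ 6.1 × 17.556 ≈ 107.1 kt.

107 kt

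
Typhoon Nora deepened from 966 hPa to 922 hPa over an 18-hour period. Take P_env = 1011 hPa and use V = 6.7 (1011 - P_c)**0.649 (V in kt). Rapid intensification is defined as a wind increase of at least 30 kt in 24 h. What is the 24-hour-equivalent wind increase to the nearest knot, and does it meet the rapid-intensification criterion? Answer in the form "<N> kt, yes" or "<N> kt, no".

59 kt, yes

V₁: ΔP = 45, V ≈ 6.7 × 45^0.649 ≈ 79.25 kt.
V₂: ΔP = 89, V ≈ 6.7 × 89^0.649 ≈ 123.38 kt.
ΔV over 18 h = 44.13 kt → 24 h equivalent = 44.13 × 24/18 ≈ 58.84 kt.
59 kt ≥ 30 kt ⇒ rapid intensification.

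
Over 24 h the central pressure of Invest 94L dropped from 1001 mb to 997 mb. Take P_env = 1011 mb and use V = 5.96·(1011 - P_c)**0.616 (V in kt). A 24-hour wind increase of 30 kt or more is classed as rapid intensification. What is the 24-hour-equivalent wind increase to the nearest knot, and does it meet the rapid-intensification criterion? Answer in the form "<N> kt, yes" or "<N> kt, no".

V₁: ΔP = 10, V ≈ 5.96 × 10^0.616 ≈ 24.62 kt.
V₂: ΔP = 14, V ≈ 5.96 × 14^0.616 ≈ 30.29 kt.
ΔV over 24 h = 5.67 kt → 24 h equivalent = 5.67 × 24/24 ≈ 5.67 kt.
6 kt < 30 kt ⇒ not rapid intensification.

6 kt, no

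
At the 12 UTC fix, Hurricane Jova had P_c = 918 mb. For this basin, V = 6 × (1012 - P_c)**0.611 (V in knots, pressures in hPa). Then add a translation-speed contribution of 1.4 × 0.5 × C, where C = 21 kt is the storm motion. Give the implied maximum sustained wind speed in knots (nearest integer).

ΔP = 1012 − 918 = 94 mb.
94^0.611 ≈ 16.054.
V ≈ 6 × 16.054 ≈ 96.3 kt.
Translation term: 1.4 × 0.5 × 21 = 14.7 kt.
Corrected V ≈ 111 kt → 111 kt.

111 kt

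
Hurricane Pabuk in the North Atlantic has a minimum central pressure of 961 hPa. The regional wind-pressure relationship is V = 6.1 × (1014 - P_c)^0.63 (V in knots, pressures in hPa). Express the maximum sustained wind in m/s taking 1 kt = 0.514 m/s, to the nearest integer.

38 m/s

ΔP = 1014 − 961 = 53 hPa.
V ≈ 6.1 × 53^0.63 = 6.1 × 12.198 ≈ 74.409 kt.
74.409 × 0.514 ≈ 38.25 m/s → 38 m/s.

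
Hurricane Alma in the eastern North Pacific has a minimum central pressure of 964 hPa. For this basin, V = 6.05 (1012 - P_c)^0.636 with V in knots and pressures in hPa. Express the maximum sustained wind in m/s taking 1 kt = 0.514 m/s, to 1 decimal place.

ΔP = 1012 − 964 = 48 hPa.
V ≈ 6.05 × 48^0.636 = 6.05 × 11.729 ≈ 70.962 kt.
70.962 × 0.514 ≈ 36.47 m/s → 36.5 m/s.

36.5 m/s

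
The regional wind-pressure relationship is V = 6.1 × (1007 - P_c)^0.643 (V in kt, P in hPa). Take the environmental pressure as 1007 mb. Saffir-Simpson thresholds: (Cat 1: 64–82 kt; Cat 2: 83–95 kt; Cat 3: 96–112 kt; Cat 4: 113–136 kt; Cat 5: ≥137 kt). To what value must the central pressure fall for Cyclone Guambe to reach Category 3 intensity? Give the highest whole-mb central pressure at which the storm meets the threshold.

Category 3 begins at V = 96 kt.
Required ΔP = (96/6.1)^(1/0.643) = 15.738^1.555 ≈ 72.69 mb.
P_c ≤ 1007 − 72.69 = 934.31, so the highest integer P_c is 934 mb.

934 mb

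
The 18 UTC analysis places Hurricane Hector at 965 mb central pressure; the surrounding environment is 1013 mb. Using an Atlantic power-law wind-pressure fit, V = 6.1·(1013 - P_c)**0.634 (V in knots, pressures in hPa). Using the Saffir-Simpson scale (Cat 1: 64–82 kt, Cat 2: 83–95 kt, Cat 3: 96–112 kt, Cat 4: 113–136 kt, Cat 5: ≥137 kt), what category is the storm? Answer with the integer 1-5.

1

ΔP = 1013 − 965 = 48 mb.
V ≈ 6.1 × 48^0.634 = 6.1 × 11.64 ≈ 71 kt.
71 kt falls in the Category 1 band.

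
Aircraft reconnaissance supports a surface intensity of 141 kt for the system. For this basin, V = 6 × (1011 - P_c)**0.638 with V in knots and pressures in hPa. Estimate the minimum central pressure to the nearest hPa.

870 hPa

ΔP = (V / 6)^(1/0.638) = (141/6)^1.567.
141/6 = 23.500; 23.500^1.567 ≈ 140.93 hPa.
P_c = 1011 − 140.93 = 870.07 ≈ 870 hPa.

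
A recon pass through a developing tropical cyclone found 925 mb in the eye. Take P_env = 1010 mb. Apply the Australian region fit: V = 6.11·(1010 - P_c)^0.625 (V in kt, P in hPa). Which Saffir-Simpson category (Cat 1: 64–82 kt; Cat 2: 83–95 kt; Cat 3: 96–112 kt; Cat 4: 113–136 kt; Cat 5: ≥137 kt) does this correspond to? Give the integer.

3

ΔP = 1010 − 925 = 85 mb.
V ≈ 6.11 × 85^0.625 = 6.11 × 16.07 ≈ 98 kt.
98 kt falls in the Category 3 band.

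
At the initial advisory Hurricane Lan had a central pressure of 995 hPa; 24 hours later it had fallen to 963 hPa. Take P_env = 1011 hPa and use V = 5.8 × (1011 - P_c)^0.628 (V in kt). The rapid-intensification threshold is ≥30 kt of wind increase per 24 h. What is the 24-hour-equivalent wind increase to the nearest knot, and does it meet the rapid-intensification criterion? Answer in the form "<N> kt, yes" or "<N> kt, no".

33 kt, yes

V₁: ΔP = 16, V ≈ 5.8 × 16^0.628 ≈ 33.08 kt.
V₂: ΔP = 48, V ≈ 5.8 × 48^0.628 ≈ 65.95 kt.
ΔV over 24 h = 32.87 kt → 24 h equivalent = 32.87 × 24/24 ≈ 32.87 kt.
33 kt ≥ 30 kt ⇒ rapid intensification.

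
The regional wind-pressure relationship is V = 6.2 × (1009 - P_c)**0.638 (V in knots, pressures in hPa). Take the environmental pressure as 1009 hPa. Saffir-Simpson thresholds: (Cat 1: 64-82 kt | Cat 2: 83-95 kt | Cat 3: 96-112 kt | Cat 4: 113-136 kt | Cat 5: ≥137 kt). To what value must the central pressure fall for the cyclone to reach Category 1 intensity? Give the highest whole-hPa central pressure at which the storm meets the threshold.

970 hPa

Category 1 begins at V = 64 kt.
Required ΔP = (64/6.2)^(1/0.638) = 10.323^1.567 ≈ 38.82 hPa.
P_c ≤ 1009 − 38.82 = 970.18, so the highest integer P_c is 970 hPa.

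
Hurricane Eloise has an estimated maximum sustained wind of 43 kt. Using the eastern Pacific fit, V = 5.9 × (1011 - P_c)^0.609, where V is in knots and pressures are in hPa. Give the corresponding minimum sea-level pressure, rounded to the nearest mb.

985 mb

ΔP = (V / 5.9)^(1/0.609) = (43/5.9)^1.642.
43/5.9 = 7.288; 7.288^1.642 ≈ 26.09 mb.
P_c = 1011 − 26.09 = 984.91 ≈ 985 mb.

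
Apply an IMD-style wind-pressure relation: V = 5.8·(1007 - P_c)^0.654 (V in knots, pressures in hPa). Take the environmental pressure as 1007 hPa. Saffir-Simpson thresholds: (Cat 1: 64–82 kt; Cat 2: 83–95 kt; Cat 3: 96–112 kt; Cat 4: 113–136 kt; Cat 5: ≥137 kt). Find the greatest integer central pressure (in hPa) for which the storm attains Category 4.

Category 4 begins at V = 113 kt.
Required ΔP = (113/5.8)^(1/0.654) = 19.483^1.529 ≈ 93.74 hPa.
P_c ≤ 1007 − 93.74 = 913.26, so the highest integer P_c is 913 hPa.

913 hPa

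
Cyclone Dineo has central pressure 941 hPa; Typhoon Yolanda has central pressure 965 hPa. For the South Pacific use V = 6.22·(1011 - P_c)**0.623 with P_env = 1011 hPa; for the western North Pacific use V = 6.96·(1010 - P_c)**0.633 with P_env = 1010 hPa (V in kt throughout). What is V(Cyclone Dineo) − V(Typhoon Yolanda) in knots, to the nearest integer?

Cyclone Dineo: ΔP = 70; V ≈ 6.22 × 70^0.623 ≈ 87.76 kt.
Typhoon Yolanda: ΔP = 45; V ≈ 6.96 × 45^0.633 ≈ 77.46 kt.
Difference ≈ 87.76 − 77.46 = 10.30 → 10 kt.

10 kt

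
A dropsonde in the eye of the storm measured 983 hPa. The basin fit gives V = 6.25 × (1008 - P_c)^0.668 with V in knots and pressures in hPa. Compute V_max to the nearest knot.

54 kt

ΔP = 1008 − 983 = 25 hPa.
25^0.668 ≈ 8.587.
V ≈ 6.25 × 8.587 ≈ 53.7 kt.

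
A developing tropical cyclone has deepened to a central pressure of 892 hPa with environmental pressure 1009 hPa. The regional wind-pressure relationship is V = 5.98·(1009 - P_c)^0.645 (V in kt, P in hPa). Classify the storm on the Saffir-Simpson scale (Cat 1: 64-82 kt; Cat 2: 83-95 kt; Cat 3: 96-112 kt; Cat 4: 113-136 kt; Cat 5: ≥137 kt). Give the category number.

4

ΔP = 1009 − 892 = 117 hPa.
V ≈ 5.98 × 117^0.645 = 5.98 × 21.58 ≈ 129 kt.
129 kt falls in the Category 4 band.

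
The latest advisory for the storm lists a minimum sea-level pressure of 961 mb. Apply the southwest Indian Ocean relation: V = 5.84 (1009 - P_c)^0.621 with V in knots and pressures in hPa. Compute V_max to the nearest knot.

ΔP = 1009 − 961 = 48 mb.
48^0.621 ≈ 11.068.
V ≈ 5.84 × 11.068 ≈ 64.6 kt.

65 kt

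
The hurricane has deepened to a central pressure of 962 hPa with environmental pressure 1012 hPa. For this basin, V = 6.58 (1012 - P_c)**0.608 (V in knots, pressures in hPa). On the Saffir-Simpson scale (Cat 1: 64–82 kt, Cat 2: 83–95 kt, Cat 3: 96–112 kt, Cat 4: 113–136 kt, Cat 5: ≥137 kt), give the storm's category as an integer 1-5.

ΔP = 1012 − 962 = 50 hPa.
V ≈ 6.58 × 50^0.608 = 6.58 × 10.79 ≈ 71 kt.
71 kt falls in the Category 1 band.

1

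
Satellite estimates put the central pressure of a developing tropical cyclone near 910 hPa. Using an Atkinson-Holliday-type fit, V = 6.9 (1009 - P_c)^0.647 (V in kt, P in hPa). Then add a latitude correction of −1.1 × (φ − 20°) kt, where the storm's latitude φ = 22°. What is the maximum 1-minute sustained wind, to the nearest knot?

133 kt

ΔP = 1009 − 910 = 99 hPa.
99^0.647 ≈ 19.551.
V ≈ 6.9 × 19.551 ≈ 134.9 kt.
Latitude correction: −1.1 × (22 − 20) = -2.2 kt.
Corrected V ≈ 132.7 kt → 133 kt.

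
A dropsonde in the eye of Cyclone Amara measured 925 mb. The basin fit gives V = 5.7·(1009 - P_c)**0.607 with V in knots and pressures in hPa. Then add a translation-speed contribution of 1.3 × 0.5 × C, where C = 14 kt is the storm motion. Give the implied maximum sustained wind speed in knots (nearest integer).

ΔP = 1009 − 925 = 84 mb.
84^0.607 ≈ 14.724.
V ≈ 5.7 × 14.724 ≈ 83.9 kt.
Translation term: 1.3 × 0.5 × 14 = 9.1 kt.
Corrected V ≈ 93 kt → 93 kt.

93 kt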